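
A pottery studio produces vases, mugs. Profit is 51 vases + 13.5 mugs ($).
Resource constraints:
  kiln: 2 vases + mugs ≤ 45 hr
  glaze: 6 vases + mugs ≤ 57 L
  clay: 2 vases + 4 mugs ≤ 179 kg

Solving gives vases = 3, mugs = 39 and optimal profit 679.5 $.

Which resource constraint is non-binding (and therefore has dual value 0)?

kiln: 45/45 (binding)
glaze: 57/57 (binding)
clay: 162/179 (slack 17)
By complementary slackness, a constraint with positive slack has shadow price 0 → clay.

clay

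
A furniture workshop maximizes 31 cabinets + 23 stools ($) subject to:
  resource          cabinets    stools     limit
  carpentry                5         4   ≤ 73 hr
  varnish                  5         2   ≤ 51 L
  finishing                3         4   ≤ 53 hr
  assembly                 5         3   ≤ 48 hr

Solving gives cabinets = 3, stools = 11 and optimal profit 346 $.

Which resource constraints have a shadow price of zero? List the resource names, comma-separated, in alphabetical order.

carpentry, varnish

carpentry: 59/73 (slack 14)
varnish: 37/51 (slack 14)
finishing: 53/53 (binding)
assembly: 48/48 (binding)
By complementary slackness, a constraint with positive slack has shadow price 0 → carpentry, varnish.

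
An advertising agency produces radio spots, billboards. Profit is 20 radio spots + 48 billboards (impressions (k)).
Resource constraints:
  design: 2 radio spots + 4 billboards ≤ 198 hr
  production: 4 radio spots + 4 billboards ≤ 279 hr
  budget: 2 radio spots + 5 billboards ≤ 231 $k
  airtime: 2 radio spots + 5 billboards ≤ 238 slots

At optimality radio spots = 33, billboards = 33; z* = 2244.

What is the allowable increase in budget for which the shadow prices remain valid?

7

Binding constraints: design, budget. The basis is B = [[2,4],[2,5]] with det 2.
Per unit increase in budget, x* moves by d = (-2, 1).
The basis stays optimal until airtime becomes binding; allowable increase = 7 $k.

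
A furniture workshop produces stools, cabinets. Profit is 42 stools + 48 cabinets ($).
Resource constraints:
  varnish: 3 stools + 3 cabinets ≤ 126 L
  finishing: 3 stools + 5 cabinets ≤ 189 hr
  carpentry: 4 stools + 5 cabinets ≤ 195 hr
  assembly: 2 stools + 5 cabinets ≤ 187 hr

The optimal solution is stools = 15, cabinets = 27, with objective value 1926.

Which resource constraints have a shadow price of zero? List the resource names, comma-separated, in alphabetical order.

assembly, finishing

varnish: 126/126 (binding)
finishing: 180/189 (slack 9)
carpentry: 195/195 (binding)
assembly: 165/187 (slack 22)
By complementary slackness, a constraint with positive slack has shadow price 0 → assembly, finishing.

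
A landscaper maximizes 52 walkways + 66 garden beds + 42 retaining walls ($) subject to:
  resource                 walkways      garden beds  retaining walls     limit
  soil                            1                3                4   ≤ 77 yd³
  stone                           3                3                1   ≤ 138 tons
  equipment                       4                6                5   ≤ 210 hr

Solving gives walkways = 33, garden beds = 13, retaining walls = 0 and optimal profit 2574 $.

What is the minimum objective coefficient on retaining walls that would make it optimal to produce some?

43

At the optimum: soil uses 72 of 77 (slack = 5); stone uses 138 of 138 (binding); equipment uses 210 of 210 (binding).
By complementary slackness, y = 0 for the non-binding constraint.
From A_Bᵀ y = c: 3·y_stone + 4·y_equipment = 52; 3·y_stone + 6·y_equipment = 66.
Solving: y_stone = 8, y_equipment = 7.
retaining walls enters the basis when its profit ≥ yᵀa₃ = 8·1 + 7·5 = 43.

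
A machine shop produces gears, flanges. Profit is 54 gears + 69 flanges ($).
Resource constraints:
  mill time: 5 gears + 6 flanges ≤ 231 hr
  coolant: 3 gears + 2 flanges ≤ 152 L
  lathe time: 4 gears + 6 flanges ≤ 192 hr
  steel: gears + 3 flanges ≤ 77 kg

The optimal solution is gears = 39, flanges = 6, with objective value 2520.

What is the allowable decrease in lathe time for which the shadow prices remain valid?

7.2

Binding constraints: mill time, lathe time. The basis is B = [[5,6],[4,6]] with det 6.
Per unit decrease in lathe time, x* moves by d = (1, -0.8333).
The basis stays optimal until flanges reaches 0; allowable decrease = 7.2 hr.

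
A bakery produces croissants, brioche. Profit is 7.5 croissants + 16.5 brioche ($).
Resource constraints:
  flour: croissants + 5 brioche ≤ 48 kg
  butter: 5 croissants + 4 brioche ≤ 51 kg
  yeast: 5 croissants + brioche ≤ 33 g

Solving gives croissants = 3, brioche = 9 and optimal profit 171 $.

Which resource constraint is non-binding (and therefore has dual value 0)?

yeast

flour: 48/48 (binding)
butter: 51/51 (binding)
yeast: 24/33 (slack 9)
By complementary slackness, a constraint with positive slack has shadow price 0 → yeast.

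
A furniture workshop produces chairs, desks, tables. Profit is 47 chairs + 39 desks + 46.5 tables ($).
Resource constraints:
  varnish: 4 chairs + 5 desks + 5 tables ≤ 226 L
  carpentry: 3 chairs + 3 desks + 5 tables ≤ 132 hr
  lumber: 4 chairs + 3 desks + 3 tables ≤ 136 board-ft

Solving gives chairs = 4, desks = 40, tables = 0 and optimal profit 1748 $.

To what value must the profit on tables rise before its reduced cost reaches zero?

49

Check each constraint at x*: varnish 216/226 (slack 10); carpentry 132/132 (tight); lumber 136/136 (tight).
By complementary slackness, y = 0 for the non-binding constraint.
From A_Bᵀ y = c: 3·y_carpentry + 4·y_lumber = 47; 3·y_carpentry + 3·y_lumber = 39.
This yields shadow prices y_carpentry = 5, y_lumber = 8.
tables enters the basis when its profit ≥ yᵀa₃ = 5·5 + 8·3 = 49.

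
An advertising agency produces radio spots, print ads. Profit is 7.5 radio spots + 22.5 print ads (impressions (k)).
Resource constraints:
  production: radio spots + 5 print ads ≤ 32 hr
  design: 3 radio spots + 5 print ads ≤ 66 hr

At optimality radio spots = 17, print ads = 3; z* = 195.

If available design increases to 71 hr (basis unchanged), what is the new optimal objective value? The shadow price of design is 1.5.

202.5

Δb = 5, so new z* = 195 + (1.5)·(5) = 195 + 7.5 = 202.5.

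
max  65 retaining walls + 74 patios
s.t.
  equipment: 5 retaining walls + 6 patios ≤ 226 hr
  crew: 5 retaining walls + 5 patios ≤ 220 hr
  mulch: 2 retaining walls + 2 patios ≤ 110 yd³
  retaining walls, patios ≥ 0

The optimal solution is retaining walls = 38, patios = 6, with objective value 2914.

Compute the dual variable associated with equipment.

At the optimum: equipment uses 226 of 226 (binding); crew uses 220 of 220 (binding); mulch uses 88 of 110 (slack = 22).
Since mulch is not tight, its dual is 0.
Dual feasibility on the basic columns requires 5·y_equipment + 5·y_crew = 65, 6·y_equipment + 5·y_crew = 74.
This yields shadow prices y_equipment = 9, y_crew = 4.
Shadow price of equipment = 9.

9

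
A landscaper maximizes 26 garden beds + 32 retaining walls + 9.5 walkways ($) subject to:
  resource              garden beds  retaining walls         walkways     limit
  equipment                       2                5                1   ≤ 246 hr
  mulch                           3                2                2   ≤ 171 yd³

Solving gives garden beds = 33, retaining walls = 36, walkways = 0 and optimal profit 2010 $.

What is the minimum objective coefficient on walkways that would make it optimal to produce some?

16

At the optimum: equipment uses 246 of 246 (binding); mulch uses 171 of 171 (binding).
Dual feasibility on the basic columns requires 2·y_equipment + 3·y_mulch = 26, 5·y_equipment + 2·y_mulch = 32.
Solving: y_equipment = 4, y_mulch = 6.
walkways enters the basis when its profit ≥ yᵀa₃ = 4·1 + 6·2 = 16.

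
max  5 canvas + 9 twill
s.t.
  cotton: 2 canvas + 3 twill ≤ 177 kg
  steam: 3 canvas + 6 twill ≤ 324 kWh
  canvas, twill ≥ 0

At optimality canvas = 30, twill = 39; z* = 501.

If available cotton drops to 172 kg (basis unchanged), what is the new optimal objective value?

At the optimum: cotton uses 177 of 177 (binding); steam uses 324 of 324 (binding).
From A_Bᵀ y = c: 2·y_cotton + 3·y_steam = 5; 3·y_cotton + 6·y_steam = 9.
Solving: y_cotton = 1, y_steam = 1.
Δz = y_cotton·Δb = 1 × (-5) = -5, so new z* = 501 − 5 = 496.

496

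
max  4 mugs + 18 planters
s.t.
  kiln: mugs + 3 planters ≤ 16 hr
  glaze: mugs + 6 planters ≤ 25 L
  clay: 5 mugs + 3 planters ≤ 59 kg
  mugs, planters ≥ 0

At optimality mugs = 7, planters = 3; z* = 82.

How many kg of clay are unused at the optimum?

clay used = 5·7 + 3·3 = 44; slack = 59 − 44 = 15.

15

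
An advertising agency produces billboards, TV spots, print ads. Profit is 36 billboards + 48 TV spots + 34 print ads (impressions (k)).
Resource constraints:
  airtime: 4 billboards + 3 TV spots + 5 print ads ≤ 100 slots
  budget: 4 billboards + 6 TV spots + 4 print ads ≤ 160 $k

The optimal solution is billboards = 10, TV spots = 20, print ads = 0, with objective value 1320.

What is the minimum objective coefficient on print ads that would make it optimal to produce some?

38

At the optimum: airtime uses 100 of 100 (binding); budget uses 160 of 160 (binding).
Dual feasibility on the basic columns requires 4·y_airtime + 4·y_budget = 36, 3·y_airtime + 6·y_budget = 48.
→ y_airtime = 2 and y_budget = 7.
print ads enters the basis when its profit ≥ yᵀa₃ = 2·5 + 7·4 = 38.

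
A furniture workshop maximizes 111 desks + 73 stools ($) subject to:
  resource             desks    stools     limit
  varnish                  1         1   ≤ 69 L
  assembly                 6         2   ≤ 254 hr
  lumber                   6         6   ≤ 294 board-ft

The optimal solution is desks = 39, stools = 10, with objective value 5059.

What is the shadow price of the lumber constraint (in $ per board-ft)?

9

Check each constraint at x*: varnish 49/69 (slack 20); assembly 254/254 (tight); lumber 294/294 (tight).
Slack constraints have shadow price 0 (complementary slackness).
From A_Bᵀ y = c: 6·y_assembly + 6·y_lumber = 111; 2·y_assembly + 6·y_lumber = 73.
Solving: y_assembly = 9.5, y_lumber = 9.
Shadow price of lumber = 9.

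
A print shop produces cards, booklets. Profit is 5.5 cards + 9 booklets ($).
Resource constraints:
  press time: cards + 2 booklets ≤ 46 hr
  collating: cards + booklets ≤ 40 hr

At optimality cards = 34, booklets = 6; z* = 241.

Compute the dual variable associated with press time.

Check each constraint at x*: press time 46/46 (tight); collating 40/40 (tight).
From A_Bᵀ y = c: 1·y_press time + 1·y_collating = 5.5; 2·y_press time + 1·y_collating = 9.
→ y_press time = 3.5 and y_collating = 2.
Shadow price of press time = 3.5.

3.5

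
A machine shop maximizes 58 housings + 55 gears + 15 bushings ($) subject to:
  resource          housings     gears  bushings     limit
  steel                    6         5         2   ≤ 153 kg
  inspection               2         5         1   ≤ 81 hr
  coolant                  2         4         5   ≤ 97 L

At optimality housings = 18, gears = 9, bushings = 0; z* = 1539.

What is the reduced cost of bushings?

-5

At the optimum: steel uses 153 of 153 (binding); inspection uses 81 of 81 (binding); coolant uses 72 of 97 (slack = 25).
Slack constraints have shadow price 0 (complementary slackness).
The binding rows give the dual system: 6·y_steel + 2·y_inspection = 58 and 5·y_steel + 5·y_inspection = 55.
→ y_steel = 9 and y_inspection = 2.
Reduced cost of bushings: c₃ − yᵀa₃ = 15 − (9·2 + 2·1) = 15 − 20 = -5.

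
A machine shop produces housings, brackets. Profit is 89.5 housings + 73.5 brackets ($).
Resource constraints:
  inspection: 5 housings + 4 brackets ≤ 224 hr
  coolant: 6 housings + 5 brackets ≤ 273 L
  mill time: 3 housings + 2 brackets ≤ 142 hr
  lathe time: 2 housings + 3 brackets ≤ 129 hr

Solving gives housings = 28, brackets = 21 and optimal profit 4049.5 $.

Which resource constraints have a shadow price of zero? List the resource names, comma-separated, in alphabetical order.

lathe time, mill time

inspection: 224/224 (binding)
coolant: 273/273 (binding)
mill time: 126/142 (slack 16)
lathe time: 119/129 (slack 10)
By complementary slackness, a constraint with positive slack has shadow price 0 → lathe time, mill time.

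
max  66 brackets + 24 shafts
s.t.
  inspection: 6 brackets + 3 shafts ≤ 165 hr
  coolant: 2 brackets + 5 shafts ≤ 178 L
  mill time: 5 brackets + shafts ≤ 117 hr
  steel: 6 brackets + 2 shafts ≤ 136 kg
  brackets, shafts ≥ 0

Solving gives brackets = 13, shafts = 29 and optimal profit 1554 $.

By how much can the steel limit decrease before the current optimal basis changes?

1.75

Binding constraints: inspection, steel. The basis is B = [[6,3],[6,2]] with det -6.
Per unit decrease in steel, x* moves by d = (-0.5, 1).
The basis stays optimal until coolant becomes binding; allowable decrease = 1.75 kg.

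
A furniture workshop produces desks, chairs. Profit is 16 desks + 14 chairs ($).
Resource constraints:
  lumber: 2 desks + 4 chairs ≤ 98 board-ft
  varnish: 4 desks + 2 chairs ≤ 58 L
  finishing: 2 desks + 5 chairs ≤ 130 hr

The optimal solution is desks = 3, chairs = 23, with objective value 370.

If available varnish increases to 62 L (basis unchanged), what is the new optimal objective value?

Binding: lumber and varnish. Non-binding: finishing (9 unused).
By complementary slackness, y = 0 for the non-binding constraint.
Dual feasibility on the basic columns requires 2·y_lumber + 4·y_varnish = 16, 4·y_lumber + 2·y_varnish = 14.
Solving: y_lumber = 2, y_varnish = 3.
Δz = y_varnish·Δb = 3 × (4) = 12, so new z* = 370 + 12 = 382.

382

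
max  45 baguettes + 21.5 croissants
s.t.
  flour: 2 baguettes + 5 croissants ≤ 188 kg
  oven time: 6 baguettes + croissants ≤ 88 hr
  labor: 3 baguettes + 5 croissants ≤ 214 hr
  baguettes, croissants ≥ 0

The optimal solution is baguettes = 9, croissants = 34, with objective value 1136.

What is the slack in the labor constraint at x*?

17

labor used = 3·9 + 5·34 = 197; slack = 214 − 197 = 17.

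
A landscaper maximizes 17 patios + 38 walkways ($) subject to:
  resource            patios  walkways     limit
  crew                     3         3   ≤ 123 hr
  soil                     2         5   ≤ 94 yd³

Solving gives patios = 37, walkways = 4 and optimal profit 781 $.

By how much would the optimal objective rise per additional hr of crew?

At the optimum: crew uses 123 of 123 (binding); soil uses 94 of 94 (binding).
Dual feasibility on the basic columns requires 3·y_crew + 2·y_soil = 17, 3·y_crew + 5·y_soil = 38.
→ y_crew = 1 and y_soil = 7.
Shadow price of crew = 1.

1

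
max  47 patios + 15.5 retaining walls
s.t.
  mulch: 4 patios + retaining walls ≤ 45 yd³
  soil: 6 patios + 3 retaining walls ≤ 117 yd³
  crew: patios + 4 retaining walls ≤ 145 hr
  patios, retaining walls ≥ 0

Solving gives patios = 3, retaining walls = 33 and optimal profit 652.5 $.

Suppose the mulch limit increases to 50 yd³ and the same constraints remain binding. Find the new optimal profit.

692.5

Binding: mulch and soil. Non-binding: crew (10 unused).
By complementary slackness, y = 0 for the non-binding constraint.
The binding rows give the dual system: 4·y_mulch + 6·y_soil = 47 and 1·y_mulch + 3·y_soil = 15.5.
Solving: y_mulch = 8, y_soil = 2.5.
Δz = y_mulch·Δb = 8 × (5) = 40, so new z* = 652.5 + 40 = 692.5.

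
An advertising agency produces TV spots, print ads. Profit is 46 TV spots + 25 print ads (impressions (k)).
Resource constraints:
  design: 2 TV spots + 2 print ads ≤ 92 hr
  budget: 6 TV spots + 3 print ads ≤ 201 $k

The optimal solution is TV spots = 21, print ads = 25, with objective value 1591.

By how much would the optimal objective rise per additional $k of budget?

7

Both design and budget are binding at x*.
The binding rows give the dual system: 2·y_design + 6·y_budget = 46 and 2·y_design + 3·y_budget = 25.
Solving: y_design = 2, y_budget = 7.
Shadow price of budget = 7.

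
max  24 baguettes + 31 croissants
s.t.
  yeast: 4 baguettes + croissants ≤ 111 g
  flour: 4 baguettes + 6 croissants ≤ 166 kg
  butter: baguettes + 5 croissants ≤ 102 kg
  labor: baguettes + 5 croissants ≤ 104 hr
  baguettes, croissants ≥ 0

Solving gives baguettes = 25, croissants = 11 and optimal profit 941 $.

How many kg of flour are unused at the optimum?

0

flour used = 4·25 + 6·11 = 166; slack = 166 − 166 = 0.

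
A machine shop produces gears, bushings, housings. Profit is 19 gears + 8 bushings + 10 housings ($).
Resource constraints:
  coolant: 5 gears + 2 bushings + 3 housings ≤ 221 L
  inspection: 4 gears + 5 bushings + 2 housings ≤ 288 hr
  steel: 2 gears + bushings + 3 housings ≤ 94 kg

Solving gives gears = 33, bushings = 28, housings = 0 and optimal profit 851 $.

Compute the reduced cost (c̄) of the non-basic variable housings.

Binding: coolant and steel. Non-binding: inspection (16 unused).
Slack constraints have shadow price 0 (complementary slackness).
The binding rows give the dual system: 5·y_coolant + 2·y_steel = 19 and 2·y_coolant + 1·y_steel = 8.
→ y_coolant = 3 and y_steel = 2.
Reduced cost of housings: c₃ − yᵀa₃ = 10 − (3·3 + 2·3) = 10 − 15 = -5.

-5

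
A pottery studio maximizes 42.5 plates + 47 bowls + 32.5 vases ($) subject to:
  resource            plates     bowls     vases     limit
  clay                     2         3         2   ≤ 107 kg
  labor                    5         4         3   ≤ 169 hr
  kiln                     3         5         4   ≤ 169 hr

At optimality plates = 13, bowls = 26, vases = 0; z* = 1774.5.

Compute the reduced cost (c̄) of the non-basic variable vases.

Check each constraint at x*: clay 104/107 (slack 3); labor 169/169 (tight); kiln 169/169 (tight).
By complementary slackness, y = 0 for the non-binding constraint.
From A_Bᵀ y = c: 5·y_labor + 3·y_kiln = 42.5; 4·y_labor + 5·y_kiln = 47.
This yields shadow prices y_labor = 5.5, y_kiln = 5.
Reduced cost of vases: c₃ − yᵀa₃ = 32.5 − (5.5·3 + 5·4) = 32.5 − 36.5 = -4.

-4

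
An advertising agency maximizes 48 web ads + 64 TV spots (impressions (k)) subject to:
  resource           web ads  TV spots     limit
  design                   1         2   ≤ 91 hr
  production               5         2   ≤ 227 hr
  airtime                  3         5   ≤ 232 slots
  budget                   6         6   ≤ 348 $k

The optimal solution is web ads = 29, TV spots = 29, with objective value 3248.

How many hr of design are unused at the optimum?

4

design used = 1·29 + 2·29 = 87; slack = 91 − 87 = 4.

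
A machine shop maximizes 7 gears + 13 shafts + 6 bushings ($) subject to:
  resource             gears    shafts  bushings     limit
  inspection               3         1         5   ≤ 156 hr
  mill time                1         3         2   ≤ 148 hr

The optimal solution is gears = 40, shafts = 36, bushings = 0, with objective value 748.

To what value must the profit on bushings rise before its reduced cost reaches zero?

At the optimum: inspection uses 156 of 156 (binding); mill time uses 148 of 148 (binding).
From A_Bᵀ y = c: 3·y_inspection + 1·y_mill time = 7; 1·y_inspection + 3·y_mill time = 13.
Solving: y_inspection = 1, y_mill time = 4.
bushings enters the basis when its profit ≥ yᵀa₃ = 1·5 + 4·2 = 13.

13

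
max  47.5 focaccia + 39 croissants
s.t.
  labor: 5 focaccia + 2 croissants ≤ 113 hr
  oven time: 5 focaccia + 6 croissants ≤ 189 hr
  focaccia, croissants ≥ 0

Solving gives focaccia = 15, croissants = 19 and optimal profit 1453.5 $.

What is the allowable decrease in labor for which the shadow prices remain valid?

50

Binding constraints: labor, oven time. The basis is B = [[5,2],[5,6]] with det 20.
Per unit decrease in labor, x* moves by d = (-0.3, 0.25).
The basis stays optimal until focaccia reaches 0; allowable decrease = 50 hr.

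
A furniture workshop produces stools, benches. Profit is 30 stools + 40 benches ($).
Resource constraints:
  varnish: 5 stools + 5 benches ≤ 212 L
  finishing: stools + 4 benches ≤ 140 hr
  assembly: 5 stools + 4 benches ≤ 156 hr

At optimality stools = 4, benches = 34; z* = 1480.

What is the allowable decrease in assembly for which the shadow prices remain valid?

Binding constraints: finishing, assembly. The basis is B = [[1,4],[5,4]] with det -16.
Per unit decrease in assembly, x* moves by d = (-0.25, 0.0625).
The basis stays optimal until stools reaches 0; allowable decrease = 16 hr.

16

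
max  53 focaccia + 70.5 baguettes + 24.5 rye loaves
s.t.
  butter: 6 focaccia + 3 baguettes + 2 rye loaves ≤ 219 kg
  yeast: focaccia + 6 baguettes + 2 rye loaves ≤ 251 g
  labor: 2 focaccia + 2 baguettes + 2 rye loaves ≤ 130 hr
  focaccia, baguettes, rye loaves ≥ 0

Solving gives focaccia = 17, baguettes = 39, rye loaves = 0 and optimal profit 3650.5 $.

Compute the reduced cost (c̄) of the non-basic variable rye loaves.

-6.5

Binding: butter and yeast. Non-binding: labor (18 unused).
Since labor is not tight, its dual is 0.
Dual feasibility on the basic columns requires 6·y_butter + 1·y_yeast = 53, 3·y_butter + 6·y_yeast = 70.5.
Solving: y_butter = 7.5, y_yeast = 8.
Reduced cost of rye loaves: c₃ − yᵀa₃ = 24.5 − (7.5·2 + 8·2) = 24.5 − 31 = -6.5.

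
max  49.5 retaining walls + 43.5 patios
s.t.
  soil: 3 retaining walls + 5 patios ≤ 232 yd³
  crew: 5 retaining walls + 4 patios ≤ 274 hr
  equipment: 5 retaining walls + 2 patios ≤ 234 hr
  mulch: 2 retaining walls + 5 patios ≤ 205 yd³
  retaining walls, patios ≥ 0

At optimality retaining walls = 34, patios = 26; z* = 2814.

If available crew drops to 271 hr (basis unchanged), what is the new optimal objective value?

At the optimum: soil uses 232 of 232 (binding); crew uses 274 of 274 (binding); equipment uses 222 of 234 (slack = 12); mulch uses 198 of 205 (slack = 7).
Since equipment, mulch are not tight, their duals are 0.
From A_Bᵀ y = c: 3·y_soil + 5·y_crew = 49.5; 5·y_soil + 4·y_crew = 43.5.
→ y_soil = 1.5 and y_crew = 9.
Δz = y_crew·Δb = 9 × (-3) = -27, so new z* = 2814 − 27 = 2787.

2787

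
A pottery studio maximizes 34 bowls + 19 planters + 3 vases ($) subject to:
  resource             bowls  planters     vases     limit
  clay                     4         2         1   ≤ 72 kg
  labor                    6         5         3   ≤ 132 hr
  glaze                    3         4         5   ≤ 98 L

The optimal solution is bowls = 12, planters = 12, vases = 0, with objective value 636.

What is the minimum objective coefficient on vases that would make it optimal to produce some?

10

Check each constraint at x*: clay 72/72 (tight); labor 132/132 (tight); glaze 84/98 (slack 14).
Slack constraints have shadow price 0 (complementary slackness).
The binding rows give the dual system: 4·y_clay + 6·y_labor = 34 and 2·y_clay + 5·y_labor = 19.
This yields shadow prices y_clay = 7, y_labor = 1.
vases enters the basis when its profit ≥ yᵀa₃ = 7·1 + 1·3 = 10.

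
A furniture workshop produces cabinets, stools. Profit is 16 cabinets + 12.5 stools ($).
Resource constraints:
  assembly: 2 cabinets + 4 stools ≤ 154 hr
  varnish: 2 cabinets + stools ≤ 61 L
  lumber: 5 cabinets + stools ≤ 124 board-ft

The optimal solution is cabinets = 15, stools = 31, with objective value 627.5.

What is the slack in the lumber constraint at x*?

18

lumber used = 5·15 + 1·31 = 106; slack = 124 − 106 = 18.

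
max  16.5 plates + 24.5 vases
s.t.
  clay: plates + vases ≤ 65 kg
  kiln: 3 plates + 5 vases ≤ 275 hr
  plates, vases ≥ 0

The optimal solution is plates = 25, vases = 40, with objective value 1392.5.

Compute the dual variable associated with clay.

4.5

Both clay and kiln are binding at x*.
Dual feasibility on the basic columns requires 1·y_clay + 3·y_kiln = 16.5, 1·y_clay + 5·y_kiln = 24.5.
This yields shadow prices y_clay = 4.5, y_kiln = 4.
Shadow price of clay = 4.5.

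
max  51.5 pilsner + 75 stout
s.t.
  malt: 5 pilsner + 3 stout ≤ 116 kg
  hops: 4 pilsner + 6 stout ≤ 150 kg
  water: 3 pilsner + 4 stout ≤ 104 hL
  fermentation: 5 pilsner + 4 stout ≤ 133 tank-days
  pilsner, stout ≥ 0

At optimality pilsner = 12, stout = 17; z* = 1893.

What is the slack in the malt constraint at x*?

5

malt used = 5·12 + 3·17 = 111; slack = 116 − 111 = 5.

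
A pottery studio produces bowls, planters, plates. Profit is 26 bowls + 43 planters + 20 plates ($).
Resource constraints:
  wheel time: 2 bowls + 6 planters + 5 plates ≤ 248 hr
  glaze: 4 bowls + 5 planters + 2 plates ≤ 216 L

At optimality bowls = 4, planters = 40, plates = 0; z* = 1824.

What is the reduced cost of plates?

-5

Both wheel time and glaze are binding at x*.
From A_Bᵀ y = c: 2·y_wheel time + 4·y_glaze = 26; 6·y_wheel time + 5·y_glaze = 43.
Solving: y_wheel time = 3, y_glaze = 5.
Reduced cost of plates: c₃ − yᵀa₃ = 20 − (3·5 + 5·2) = 20 − 25 = -5.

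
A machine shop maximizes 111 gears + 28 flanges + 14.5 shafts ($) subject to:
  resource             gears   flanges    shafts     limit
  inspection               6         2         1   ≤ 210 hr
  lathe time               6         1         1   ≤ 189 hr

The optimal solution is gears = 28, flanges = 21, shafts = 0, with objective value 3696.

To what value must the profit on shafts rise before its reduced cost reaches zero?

18.5

Both inspection and lathe time are binding at x*.
Dual feasibility on the basic columns requires 6·y_inspection + 6·y_lathe time = 111, 2·y_inspection + 1·y_lathe time = 28.
This yields shadow prices y_inspection = 9.5, y_lathe time = 9.
shafts enters the basis when its profit ≥ yᵀa₃ = 9.5·1 + 9·1 = 18.5.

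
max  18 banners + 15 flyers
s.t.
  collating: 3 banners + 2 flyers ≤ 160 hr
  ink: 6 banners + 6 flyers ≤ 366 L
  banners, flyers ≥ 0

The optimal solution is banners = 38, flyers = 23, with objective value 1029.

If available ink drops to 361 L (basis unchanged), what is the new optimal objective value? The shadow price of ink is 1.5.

Δb = -5, so new z* = 1029 + (1.5)·(-5) = 1029 − 7.5 = 1021.5.

1021.5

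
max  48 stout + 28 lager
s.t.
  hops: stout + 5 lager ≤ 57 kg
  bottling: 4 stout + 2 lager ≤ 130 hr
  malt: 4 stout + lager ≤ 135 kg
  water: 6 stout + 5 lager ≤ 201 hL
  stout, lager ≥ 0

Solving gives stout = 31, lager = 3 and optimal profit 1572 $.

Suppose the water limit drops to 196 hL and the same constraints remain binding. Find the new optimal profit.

Check each constraint at x*: hops 46/57 (slack 11); bottling 130/130 (tight); malt 127/135 (slack 8); water 201/201 (tight).
Since hops, malt are not tight, their duals are 0.
From A_Bᵀ y = c: 4·y_bottling + 6·y_water = 48; 2·y_bottling + 5·y_water = 28.
→ y_bottling = 9 and y_water = 2.
Δz = y_water·Δb = 2 × (-5) = -10, so new z* = 1572 − 10 = 1562.

1562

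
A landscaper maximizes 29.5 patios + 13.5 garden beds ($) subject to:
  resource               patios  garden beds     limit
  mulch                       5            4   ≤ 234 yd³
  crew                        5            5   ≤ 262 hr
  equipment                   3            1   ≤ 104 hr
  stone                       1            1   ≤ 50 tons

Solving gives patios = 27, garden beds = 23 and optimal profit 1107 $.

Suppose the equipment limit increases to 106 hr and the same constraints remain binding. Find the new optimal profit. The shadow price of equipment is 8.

1123

Δb = 2, so new z* = 1107 + (8)·(2) = 1107 + 16 = 1123.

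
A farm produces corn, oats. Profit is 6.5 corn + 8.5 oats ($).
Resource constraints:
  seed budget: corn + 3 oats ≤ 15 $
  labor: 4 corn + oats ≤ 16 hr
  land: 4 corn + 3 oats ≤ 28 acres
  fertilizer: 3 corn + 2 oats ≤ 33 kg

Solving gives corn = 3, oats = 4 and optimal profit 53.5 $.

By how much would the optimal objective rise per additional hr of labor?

1

Check each constraint at x*: seed budget 15/15 (tight); labor 16/16 (tight); land 24/28 (slack 4); fertilizer 17/33 (slack 16).
By complementary slackness, y = 0 for the non-binding constraints.
The binding rows give the dual system: 1·y_seed budget + 4·y_labor = 6.5 and 3·y_seed budget + 1·y_labor = 8.5.
→ y_seed budget = 2.5 and y_labor = 1.
Shadow price of labor = 1.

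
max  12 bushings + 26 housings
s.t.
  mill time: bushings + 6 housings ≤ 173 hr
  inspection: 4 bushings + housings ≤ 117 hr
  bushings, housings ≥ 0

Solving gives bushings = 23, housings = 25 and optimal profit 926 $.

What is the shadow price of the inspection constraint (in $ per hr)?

2

Check each constraint at x*: mill time 173/173 (tight); inspection 117/117 (tight).
Dual feasibility on the basic columns requires 1·y_mill time + 4·y_inspection = 12, 6·y_mill time + 1·y_inspection = 26.
Solving: y_mill time = 4, y_inspection = 2.
Shadow price of inspection = 2.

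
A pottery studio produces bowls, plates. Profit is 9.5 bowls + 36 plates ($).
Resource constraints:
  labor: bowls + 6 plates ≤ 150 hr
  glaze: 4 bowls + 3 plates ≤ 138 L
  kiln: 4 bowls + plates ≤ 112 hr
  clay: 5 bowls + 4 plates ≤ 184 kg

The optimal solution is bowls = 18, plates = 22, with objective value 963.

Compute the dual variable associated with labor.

5.5

At the optimum: labor uses 150 of 150 (binding); glaze uses 138 of 138 (binding); kiln uses 94 of 112 (slack = 18); clay uses 178 of 184 (slack = 6).
Slack constraints have shadow price 0 (complementary slackness).
From A_Bᵀ y = c: 1·y_labor + 4·y_glaze = 9.5; 6·y_labor + 3·y_glaze = 36.
→ y_labor = 5.5 and y_glaze = 1.
Shadow price of labor = 5.5.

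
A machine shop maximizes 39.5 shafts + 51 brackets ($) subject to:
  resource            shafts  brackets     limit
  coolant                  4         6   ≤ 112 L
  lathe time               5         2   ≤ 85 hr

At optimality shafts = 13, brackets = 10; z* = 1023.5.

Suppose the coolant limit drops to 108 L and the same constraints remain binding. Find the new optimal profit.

991.5

At the optimum: coolant uses 112 of 112 (binding); lathe time uses 85 of 85 (binding).
The binding rows give the dual system: 4·y_coolant + 5·y_lathe time = 39.5 and 6·y_coolant + 2·y_lathe time = 51.
This yields shadow prices y_coolant = 8, y_lathe time = 1.5.
Δz = y_coolant·Δb = 8 × (-4) = -32, so new z* = 1023.5 − 32 = 991.5.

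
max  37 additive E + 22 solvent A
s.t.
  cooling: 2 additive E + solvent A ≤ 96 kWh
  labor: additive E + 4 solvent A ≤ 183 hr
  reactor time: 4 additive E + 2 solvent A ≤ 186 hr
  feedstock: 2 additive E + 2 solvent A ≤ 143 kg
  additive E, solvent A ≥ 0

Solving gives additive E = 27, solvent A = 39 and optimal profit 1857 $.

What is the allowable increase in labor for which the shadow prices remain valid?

38.5

Binding constraints: labor, reactor time. The basis is B = [[1,4],[4,2]] with det -14.
Per unit increase in labor, x* moves by d = (-0.1429, 0.2857).
The basis stays optimal until feedstock becomes binding; allowable increase = 38.5 hr.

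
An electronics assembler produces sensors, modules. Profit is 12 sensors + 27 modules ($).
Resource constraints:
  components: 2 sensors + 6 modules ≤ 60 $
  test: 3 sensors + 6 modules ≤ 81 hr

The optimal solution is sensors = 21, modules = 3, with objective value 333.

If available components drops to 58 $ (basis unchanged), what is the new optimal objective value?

At the optimum: components uses 60 of 60 (binding); test uses 81 of 81 (binding).
The binding rows give the dual system: 2·y_components + 3·y_test = 12 and 6·y_components + 6·y_test = 27.
Solving: y_components = 1.5, y_test = 3.
Δz = y_components·Δb = 1.5 × (-2) = -3, so new z* = 333 − 3 = 330.

330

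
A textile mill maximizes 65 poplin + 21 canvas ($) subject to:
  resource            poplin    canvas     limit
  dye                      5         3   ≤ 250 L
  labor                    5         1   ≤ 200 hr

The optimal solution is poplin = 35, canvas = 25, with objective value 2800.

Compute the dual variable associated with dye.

4

Check each constraint at x*: dye 250/250 (tight); labor 200/200 (tight).
Dual feasibility on the basic columns requires 5·y_dye + 5·y_labor = 65, 3·y_dye + 1·y_labor = 21.
→ y_dye = 4 and y_labor = 9.
Shadow price of dye = 4.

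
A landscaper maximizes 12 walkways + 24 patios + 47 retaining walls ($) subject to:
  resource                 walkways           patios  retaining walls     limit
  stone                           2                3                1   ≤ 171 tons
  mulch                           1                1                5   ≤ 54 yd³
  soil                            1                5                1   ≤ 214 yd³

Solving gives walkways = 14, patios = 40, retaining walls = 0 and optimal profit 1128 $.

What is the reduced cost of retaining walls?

-1

Check each constraint at x*: stone 148/171 (slack 23); mulch 54/54 (tight); soil 214/214 (tight).
Since stone is not tight, its dual is 0.
From A_Bᵀ y = c: 1·y_mulch + 1·y_soil = 12; 1·y_mulch + 5·y_soil = 24.
This yields shadow prices y_mulch = 9, y_soil = 3.
Reduced cost of retaining walls: c₃ − yᵀa₃ = 47 − (9·5 + 3·1) = 47 − 48 = -1.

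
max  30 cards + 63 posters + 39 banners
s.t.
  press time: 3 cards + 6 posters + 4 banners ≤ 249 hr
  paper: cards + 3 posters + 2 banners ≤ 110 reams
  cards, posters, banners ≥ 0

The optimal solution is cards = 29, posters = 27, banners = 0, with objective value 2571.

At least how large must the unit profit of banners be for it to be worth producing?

42

Both press time and paper are binding at x*.
From A_Bᵀ y = c: 3·y_press time + 1·y_paper = 30; 6·y_press time + 3·y_paper = 63.
This yields shadow prices y_press time = 9, y_paper = 3.
banners enters the basis when its profit ≥ yᵀa₃ = 9·4 + 3·2 = 42.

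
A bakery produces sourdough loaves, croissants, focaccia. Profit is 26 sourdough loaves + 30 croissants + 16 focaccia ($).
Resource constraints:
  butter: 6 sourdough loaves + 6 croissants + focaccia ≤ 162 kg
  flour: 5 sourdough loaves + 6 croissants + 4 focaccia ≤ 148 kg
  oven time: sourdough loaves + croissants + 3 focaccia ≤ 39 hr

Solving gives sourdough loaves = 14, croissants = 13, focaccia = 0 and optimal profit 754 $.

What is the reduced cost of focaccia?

-1

Check each constraint at x*: butter 162/162 (tight); flour 148/148 (tight); oven time 27/39 (slack 12).
Since oven time is not tight, its dual is 0.
The binding rows give the dual system: 6·y_butter + 5·y_flour = 26 and 6·y_butter + 6·y_flour = 30.
→ y_butter = 1 and y_flour = 4.
Reduced cost of focaccia: c₃ − yᵀa₃ = 16 − (1·1 + 4·4) = 16 − 17 = -1.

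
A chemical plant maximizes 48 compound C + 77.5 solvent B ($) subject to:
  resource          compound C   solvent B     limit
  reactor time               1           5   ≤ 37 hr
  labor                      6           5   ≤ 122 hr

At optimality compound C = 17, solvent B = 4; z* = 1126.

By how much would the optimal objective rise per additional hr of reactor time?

9

Both reactor time and labor are binding at x*.
From A_Bᵀ y = c: 1·y_reactor time + 6·y_labor = 48; 5·y_reactor time + 5·y_labor = 77.5.
Solving: y_reactor time = 9, y_labor = 6.5.
Shadow price of reactor time = 9.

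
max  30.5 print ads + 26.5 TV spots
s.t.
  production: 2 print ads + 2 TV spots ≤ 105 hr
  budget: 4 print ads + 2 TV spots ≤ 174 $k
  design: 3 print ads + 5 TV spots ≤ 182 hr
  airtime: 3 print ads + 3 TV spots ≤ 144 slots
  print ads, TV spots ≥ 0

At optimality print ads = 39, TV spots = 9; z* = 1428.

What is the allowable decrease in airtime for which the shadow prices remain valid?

13.5

Binding constraints: budget, airtime. The basis is B = [[4,2],[3,3]] with det 6.
Per unit decrease in airtime, x* moves by d = (0.3333, -0.6667).
The basis stays optimal until TV spots reaches 0; allowable decrease = 13.5 slots.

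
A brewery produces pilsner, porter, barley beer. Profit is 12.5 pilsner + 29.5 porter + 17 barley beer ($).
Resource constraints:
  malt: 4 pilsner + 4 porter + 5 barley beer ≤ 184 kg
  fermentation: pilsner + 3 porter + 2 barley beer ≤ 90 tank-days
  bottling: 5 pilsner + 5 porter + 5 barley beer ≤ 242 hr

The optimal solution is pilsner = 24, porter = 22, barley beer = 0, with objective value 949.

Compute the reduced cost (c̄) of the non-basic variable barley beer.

At the optimum: malt uses 184 of 184 (binding); fermentation uses 90 of 90 (binding); bottling uses 230 of 242 (slack = 12).
Slack constraints have shadow price 0 (complementary slackness).
The binding rows give the dual system: 4·y_malt + 1·y_fermentation = 12.5 and 4·y_malt + 3·y_fermentation = 29.5.
→ y_malt = 1 and y_fermentation = 8.5.
Reduced cost of barley beer: c₃ − yᵀa₃ = 17 − (1·5 + 8.5·2) = 17 − 22 = -5.

-5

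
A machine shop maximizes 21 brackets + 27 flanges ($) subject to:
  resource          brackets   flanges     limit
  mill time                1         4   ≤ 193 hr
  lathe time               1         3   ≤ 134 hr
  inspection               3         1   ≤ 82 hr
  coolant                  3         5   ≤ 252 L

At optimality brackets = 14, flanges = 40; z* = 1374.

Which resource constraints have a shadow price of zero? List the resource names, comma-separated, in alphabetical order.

mill time: 174/193 (slack 19)
lathe time: 134/134 (binding)
inspection: 82/82 (binding)
coolant: 242/252 (slack 10)
By complementary slackness, a constraint with positive slack has shadow price 0 → coolant, mill time.

coolant, mill time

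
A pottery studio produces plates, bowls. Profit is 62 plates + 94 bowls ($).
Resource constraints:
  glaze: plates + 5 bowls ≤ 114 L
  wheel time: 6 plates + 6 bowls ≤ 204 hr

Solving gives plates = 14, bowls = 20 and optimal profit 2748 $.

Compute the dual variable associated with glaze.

8

Both glaze and wheel time are binding at x*.
Dual feasibility on the basic columns requires 1·y_glaze + 6·y_wheel time = 62, 5·y_glaze + 6·y_wheel time = 94.
Solving: y_glaze = 8, y_wheel time = 9.
Shadow price of glaze = 8.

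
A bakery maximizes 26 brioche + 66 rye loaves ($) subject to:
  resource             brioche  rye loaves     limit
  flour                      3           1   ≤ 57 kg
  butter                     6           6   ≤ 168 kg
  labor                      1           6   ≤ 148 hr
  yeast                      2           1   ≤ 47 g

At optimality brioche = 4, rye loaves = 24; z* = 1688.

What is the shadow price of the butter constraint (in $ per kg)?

Check each constraint at x*: flour 36/57 (slack 21); butter 168/168 (tight); labor 148/148 (tight); yeast 32/47 (slack 15).
By complementary slackness, y = 0 for the non-binding constraints.
The binding rows give the dual system: 6·y_butter + 1·y_labor = 26 and 6·y_butter + 6·y_labor = 66.
→ y_butter = 3 and y_labor = 8.
Shadow price of butter = 3.

3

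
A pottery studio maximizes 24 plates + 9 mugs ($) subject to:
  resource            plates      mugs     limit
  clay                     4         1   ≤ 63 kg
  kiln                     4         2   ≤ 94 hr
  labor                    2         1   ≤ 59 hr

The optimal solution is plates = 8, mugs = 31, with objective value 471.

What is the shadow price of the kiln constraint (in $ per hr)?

At the optimum: clay uses 63 of 63 (binding); kiln uses 94 of 94 (binding); labor uses 47 of 59 (slack = 12).
By complementary slackness, y = 0 for the non-binding constraint.
The binding rows give the dual system: 4·y_clay + 4·y_kiln = 24 and 1·y_clay + 2·y_kiln = 9.
Solving: y_clay = 3, y_kiln = 3.
Shadow price of kiln = 3.

3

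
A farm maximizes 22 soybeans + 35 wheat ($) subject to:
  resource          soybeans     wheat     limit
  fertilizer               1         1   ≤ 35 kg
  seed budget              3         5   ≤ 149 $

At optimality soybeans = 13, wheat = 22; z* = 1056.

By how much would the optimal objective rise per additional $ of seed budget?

Both fertilizer and seed budget are binding at x*.
Dual feasibility on the basic columns requires 1·y_fertilizer + 3·y_seed budget = 22, 1·y_fertilizer + 5·y_seed budget = 35.
→ y_fertilizer = 2.5 and y_seed budget = 6.5.
Shadow price of seed budget = 6.5.

6.5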